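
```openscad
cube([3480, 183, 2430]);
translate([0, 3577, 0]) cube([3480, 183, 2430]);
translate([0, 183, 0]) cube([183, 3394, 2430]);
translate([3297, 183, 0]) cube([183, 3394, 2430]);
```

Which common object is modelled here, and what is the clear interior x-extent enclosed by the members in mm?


A house (or room) frame. The interior width is 3114 mm.

Four 2430 mm walls enclosing a rectangle with no floor or roof — a room or house frame. Outside width is 3480 mm and wall thickness is 183 mm, so the interior width is 3480 − 2 × 183 = 3114 mm.


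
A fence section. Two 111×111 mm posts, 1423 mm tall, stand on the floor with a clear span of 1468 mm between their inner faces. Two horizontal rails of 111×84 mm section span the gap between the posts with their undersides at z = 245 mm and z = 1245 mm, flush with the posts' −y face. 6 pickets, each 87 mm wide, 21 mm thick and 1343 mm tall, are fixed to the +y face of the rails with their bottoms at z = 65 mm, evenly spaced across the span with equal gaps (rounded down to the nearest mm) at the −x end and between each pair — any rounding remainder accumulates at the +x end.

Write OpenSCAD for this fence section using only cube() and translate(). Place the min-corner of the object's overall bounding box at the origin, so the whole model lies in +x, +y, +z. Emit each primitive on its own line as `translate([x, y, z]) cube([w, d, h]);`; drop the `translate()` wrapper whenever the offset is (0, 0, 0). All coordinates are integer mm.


cube([111, 111, 1423]);
translate([1579, 0, 0]) cube([111, 111, 1423]);
translate([111, 0, 245]) cube([1468, 111, 84]);
translate([111, 0, 1245]) cube([1468, 111, 84]);
translate([246, 111, 65]) cube([87, 21, 1343]);
translate([468, 111, 65]) cube([87, 21, 1343]);
translate([690, 111, 65]) cube([87, 21, 1343]);
translate([912, 111, 65]) cube([87, 21, 1343]);
translate([1134, 111, 65]) cube([87, 21, 1343]);
translate([1356, 111, 65]) cube([87, 21, 1343]);


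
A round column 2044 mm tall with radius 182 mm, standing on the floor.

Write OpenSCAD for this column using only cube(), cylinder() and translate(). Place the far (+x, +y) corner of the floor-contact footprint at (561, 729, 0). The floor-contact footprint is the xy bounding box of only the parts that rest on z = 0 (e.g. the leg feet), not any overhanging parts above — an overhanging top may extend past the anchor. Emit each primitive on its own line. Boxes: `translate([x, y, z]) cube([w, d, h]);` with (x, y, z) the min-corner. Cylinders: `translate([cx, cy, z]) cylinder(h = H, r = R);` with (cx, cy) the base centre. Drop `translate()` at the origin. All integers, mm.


translate([379, 547, 0]) cylinder(h = 2044, r = 182);


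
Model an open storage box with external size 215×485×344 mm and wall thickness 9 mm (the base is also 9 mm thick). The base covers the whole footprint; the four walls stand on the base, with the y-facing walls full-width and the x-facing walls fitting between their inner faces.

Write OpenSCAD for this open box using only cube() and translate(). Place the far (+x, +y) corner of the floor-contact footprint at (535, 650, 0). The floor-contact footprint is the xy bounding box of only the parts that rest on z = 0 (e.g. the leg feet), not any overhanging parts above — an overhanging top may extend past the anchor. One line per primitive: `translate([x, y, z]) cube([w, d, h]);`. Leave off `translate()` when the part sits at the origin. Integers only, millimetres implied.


translate([320, 165, 0]) cube([215, 485, 9]);
translate([320, 165, 9]) cube([215, 9, 335]);
translate([320, 641, 9]) cube([215, 9, 335]);
translate([320, 174, 9]) cube([9, 467, 335]);
translate([526, 174, 9]) cube([9, 467, 335]);


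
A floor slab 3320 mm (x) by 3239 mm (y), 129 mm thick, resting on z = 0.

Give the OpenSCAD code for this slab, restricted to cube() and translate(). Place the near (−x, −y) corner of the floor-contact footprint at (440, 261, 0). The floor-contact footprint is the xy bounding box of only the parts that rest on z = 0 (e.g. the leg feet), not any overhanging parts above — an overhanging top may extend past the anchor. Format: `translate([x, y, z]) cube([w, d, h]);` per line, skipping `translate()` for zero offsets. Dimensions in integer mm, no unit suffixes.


translate([440, 261, 0]) cube([3320, 3239, 129]);


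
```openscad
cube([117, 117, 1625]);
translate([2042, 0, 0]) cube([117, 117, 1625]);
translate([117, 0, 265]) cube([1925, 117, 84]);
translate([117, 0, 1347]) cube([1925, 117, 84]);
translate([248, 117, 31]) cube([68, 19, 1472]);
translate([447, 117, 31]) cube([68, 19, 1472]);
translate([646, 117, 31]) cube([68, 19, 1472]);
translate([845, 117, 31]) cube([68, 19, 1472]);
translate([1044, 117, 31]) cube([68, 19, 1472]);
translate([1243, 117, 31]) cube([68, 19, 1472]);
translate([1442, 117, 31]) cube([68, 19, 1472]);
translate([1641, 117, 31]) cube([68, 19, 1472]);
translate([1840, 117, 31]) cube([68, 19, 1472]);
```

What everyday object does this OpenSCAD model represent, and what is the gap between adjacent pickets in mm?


A fence section. The picket gap is 131 mm.

Two posts, two rails, 9 pickets — a fence section. Span 1925 mm holds 9 pickets of 68 mm with 10 equal gaps: ⌊(1925 − 9·68) / 10⌋ = 131 mm.


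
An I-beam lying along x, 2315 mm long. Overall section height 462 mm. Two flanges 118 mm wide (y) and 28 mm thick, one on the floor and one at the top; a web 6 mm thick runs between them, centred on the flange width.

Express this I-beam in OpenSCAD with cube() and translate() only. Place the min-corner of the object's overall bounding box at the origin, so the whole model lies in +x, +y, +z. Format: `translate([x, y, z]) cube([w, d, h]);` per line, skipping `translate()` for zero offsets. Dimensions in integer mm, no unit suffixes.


cube([2315, 118, 28]);
translate([0, 56, 28]) cube([2315, 6, 406]);
translate([0, 0, 434]) cube([2315, 118, 28]);


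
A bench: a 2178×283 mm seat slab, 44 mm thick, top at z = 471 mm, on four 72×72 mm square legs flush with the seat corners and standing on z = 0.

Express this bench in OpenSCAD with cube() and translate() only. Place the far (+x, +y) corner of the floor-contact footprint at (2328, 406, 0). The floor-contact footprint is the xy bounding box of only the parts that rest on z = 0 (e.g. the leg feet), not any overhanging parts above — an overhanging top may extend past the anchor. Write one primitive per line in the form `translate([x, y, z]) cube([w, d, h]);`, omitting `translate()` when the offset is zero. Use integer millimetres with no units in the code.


translate([150, 123, 427]) cube([2178, 283, 44]);
translate([150, 123, 0]) cube([72, 72, 427]);
translate([150, 334, 0]) cube([72, 72, 427]);
translate([2256, 123, 0]) cube([72, 72, 427]);
translate([2256, 334, 0]) cube([72, 72, 427]);


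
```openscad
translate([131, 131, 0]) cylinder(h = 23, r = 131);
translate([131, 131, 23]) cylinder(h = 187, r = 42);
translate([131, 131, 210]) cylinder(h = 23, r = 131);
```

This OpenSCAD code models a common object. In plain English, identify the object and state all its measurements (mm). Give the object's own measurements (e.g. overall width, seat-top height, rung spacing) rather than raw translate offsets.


A spool: two coaxial disc flanges of radius 131 mm and thickness 23 mm, joined by a core cylinder of radius 42 mm and height 187 mm. The lower flange rests on z = 0 and the three cylinders share a vertical axis.


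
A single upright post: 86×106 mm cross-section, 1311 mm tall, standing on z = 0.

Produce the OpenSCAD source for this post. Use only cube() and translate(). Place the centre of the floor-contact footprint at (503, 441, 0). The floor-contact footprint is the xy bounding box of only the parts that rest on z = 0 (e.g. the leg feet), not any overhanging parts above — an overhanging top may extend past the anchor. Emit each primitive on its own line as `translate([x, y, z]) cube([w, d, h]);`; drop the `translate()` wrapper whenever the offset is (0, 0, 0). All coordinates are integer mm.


translate([460, 388, 0]) cube([86, 106, 1311]);


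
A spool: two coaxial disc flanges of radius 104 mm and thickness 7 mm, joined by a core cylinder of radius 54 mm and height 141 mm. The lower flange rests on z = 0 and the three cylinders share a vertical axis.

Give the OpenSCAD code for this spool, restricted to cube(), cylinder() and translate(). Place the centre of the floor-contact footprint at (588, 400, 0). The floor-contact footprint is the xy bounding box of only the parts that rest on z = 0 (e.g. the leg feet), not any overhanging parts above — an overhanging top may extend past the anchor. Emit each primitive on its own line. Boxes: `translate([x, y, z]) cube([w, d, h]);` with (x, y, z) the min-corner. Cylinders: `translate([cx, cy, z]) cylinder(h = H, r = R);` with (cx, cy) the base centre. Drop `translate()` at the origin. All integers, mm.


translate([588, 400, 0]) cylinder(h = 7, r = 104);
translate([588, 400, 7]) cylinder(h = 141, r = 54);
translate([588, 400, 148]) cylinder(h = 7, r = 104);


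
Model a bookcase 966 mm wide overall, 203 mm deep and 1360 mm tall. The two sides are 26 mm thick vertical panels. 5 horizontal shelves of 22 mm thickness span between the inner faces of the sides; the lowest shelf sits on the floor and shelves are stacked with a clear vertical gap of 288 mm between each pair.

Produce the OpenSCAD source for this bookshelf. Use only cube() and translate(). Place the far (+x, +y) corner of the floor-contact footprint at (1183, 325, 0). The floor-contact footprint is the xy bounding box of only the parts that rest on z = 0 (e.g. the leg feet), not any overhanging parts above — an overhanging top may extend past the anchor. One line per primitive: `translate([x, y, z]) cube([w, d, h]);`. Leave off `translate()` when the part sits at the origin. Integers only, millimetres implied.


translate([217, 122, 0]) cube([26, 203, 1360]);
translate([1157, 122, 0]) cube([26, 203, 1360]);
translate([243, 122, 0]) cube([914, 203, 22]);
translate([243, 122, 310]) cube([914, 203, 22]);
translate([243, 122, 620]) cube([914, 203, 22]);
translate([243, 122, 930]) cube([914, 203, 22]);
translate([243, 122, 1240]) cube([914, 203, 22]);


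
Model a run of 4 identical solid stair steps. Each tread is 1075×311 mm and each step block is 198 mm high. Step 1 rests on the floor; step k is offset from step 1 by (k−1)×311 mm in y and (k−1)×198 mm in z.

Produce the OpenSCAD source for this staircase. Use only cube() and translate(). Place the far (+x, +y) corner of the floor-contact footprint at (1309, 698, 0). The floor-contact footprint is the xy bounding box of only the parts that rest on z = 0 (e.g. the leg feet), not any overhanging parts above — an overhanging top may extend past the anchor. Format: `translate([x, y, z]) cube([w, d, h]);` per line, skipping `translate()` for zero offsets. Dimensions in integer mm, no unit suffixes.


translate([234, 387, 0]) cube([1075, 311, 198]);
translate([234, 698, 198]) cube([1075, 311, 198]);
translate([234, 1009, 396]) cube([1075, 311, 198]);
translate([234, 1320, 594]) cube([1075, 311, 198]);


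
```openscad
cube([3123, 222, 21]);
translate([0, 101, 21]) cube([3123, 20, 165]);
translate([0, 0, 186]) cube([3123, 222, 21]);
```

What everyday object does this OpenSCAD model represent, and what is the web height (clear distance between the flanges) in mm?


An I-beam. The web height is 165 mm.

Two wide flanges with a thin centred web — an I-beam. Overall 207 mm minus two 21 mm flanges gives a web of 207 − 2·21 = 165 mm.


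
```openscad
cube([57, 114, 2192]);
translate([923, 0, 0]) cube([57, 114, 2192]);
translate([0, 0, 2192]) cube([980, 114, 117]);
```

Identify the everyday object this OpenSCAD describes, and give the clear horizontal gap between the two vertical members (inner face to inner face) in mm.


A door frame. The clear opening width is 866 mm.

Two 2192 mm tall posts with a header on top — a door frame. The left jamb is 57 mm wide at x = 0; the right jamb starts at x = 923. The clear opening is 923 − 57 = 866 mm.


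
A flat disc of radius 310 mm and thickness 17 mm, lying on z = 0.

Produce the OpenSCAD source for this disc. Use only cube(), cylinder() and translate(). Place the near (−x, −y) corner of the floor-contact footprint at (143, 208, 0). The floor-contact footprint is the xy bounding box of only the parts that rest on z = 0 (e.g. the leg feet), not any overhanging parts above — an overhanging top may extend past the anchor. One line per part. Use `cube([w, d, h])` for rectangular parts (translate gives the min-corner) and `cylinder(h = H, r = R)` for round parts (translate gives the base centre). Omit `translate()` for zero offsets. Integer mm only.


translate([453, 518, 0]) cylinder(h = 17, r = 310);


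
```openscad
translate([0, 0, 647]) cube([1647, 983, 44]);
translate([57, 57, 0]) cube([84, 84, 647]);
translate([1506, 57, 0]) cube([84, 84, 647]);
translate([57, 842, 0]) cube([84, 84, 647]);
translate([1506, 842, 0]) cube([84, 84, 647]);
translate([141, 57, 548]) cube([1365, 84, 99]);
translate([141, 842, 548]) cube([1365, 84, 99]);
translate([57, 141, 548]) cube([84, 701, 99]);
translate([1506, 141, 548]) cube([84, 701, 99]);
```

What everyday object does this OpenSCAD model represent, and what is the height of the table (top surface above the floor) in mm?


A table. The table height is 691 mm.

A 1647×983×44 slab sits at z = 647 on four 84 mm square posts — a table. The top surface is at 647 + 44 = 691 mm.


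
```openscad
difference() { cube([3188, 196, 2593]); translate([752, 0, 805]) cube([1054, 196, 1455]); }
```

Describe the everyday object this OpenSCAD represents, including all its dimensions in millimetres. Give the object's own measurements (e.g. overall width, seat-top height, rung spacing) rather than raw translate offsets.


A wall 3188 mm long (x), 196 mm thick (y), 2593 mm tall, with a rectangular window opening cut through it. The opening is 1054 mm wide and 1455 mm tall; its sill is at z = 805 mm and its near (−x) edge is 752 mm from the wall's −x end. The opening passes through the full wall thickness.


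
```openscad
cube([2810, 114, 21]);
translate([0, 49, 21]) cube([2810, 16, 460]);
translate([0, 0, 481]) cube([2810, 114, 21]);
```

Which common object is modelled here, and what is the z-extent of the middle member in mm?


An I-beam. The web height is 460 mm.

Two wide flanges with a thin centred web — an I-beam. Overall 502 mm minus two 21 mm flanges gives a web of 502 − 2·21 = 460 mm.


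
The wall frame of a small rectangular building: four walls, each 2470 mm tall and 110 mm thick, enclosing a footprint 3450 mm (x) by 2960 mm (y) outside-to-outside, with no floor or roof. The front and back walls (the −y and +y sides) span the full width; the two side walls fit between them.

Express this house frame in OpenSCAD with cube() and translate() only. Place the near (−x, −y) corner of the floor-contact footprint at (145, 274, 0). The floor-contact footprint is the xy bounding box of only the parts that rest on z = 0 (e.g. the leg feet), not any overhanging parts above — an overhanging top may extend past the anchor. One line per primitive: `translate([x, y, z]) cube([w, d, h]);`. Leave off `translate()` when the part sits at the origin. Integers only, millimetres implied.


translate([145, 274, 0]) cube([3450, 110, 2470]);
translate([145, 3124, 0]) cube([3450, 110, 2470]);
translate([145, 384, 0]) cube([110, 2740, 2470]);
translate([3485, 384, 0]) cube([110, 2740, 2470]);


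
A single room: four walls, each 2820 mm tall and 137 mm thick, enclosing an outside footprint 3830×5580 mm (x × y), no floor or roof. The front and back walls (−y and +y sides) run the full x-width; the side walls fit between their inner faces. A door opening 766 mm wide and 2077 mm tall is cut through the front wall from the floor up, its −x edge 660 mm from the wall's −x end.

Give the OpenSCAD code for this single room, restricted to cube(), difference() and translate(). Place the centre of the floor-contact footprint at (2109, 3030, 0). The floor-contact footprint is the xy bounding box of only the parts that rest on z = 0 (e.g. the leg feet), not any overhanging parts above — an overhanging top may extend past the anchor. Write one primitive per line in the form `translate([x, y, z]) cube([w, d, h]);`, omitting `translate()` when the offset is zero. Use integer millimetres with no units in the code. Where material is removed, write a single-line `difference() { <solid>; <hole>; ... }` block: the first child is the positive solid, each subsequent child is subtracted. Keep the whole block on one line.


difference() { translate([194, 240, 0]) cube([3830, 137, 2820]); translate([854, 240, 0]) cube([766, 137, 2077]); }
translate([194, 5683, 0]) cube([3830, 137, 2820]);
translate([194, 377, 0]) cube([137, 5306, 2820]);
translate([3887, 377, 0]) cube([137, 5306, 2820]);


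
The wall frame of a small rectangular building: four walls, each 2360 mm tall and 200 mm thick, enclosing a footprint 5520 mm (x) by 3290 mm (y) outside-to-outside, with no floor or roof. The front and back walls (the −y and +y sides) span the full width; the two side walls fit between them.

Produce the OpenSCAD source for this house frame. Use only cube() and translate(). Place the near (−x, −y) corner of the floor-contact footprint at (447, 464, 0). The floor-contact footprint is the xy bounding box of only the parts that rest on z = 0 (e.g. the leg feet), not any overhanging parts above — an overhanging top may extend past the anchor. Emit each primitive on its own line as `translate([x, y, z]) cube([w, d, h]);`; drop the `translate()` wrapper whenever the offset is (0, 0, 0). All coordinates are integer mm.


translate([447, 464, 0]) cube([5520, 200, 2360]);
translate([447, 3554, 0]) cube([5520, 200, 2360]);
translate([447, 664, 0]) cube([200, 2890, 2360]);
translate([5767, 664, 0]) cube([200, 2890, 2360]);


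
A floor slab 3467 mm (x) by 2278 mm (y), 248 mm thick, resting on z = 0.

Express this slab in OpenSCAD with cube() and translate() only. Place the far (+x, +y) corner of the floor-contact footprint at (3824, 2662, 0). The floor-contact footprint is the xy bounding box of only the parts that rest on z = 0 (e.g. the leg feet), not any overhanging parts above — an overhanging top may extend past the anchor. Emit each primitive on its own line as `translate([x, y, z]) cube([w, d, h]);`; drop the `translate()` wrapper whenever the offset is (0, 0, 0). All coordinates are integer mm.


translate([357, 384, 0]) cube([3467, 2278, 248]);


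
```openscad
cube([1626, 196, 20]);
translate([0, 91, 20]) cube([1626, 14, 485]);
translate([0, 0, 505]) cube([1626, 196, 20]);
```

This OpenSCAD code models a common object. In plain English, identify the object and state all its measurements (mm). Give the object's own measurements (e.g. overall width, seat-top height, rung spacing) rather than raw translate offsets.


An I-beam lying along x, 1626 mm long. Overall section height 525 mm. Two flanges 196 mm wide (y) and 20 mm thick, one on the floor and one at the top; a web 14 mm thick runs between them, centred on the flange width.


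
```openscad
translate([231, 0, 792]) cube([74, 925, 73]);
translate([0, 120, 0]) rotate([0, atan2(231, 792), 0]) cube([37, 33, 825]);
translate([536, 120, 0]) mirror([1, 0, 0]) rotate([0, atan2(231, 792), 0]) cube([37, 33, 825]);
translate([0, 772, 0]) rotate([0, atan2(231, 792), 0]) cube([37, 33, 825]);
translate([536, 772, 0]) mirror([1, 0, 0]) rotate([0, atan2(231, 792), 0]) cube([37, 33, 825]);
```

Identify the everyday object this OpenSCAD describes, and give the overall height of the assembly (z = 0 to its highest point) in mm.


A sawhorse. The overall height is 865 mm.

A beam across two mirrored pairs of raked legs — a sawhorse. The beam's underside is at z = 792 (matching the legs' vertical rise in atan2(231, 792)) and the beam is 73 mm tall, so its top is at 792 + 73 = 865 mm. The raked legs top out at the beam's underside, so that is the highest point.


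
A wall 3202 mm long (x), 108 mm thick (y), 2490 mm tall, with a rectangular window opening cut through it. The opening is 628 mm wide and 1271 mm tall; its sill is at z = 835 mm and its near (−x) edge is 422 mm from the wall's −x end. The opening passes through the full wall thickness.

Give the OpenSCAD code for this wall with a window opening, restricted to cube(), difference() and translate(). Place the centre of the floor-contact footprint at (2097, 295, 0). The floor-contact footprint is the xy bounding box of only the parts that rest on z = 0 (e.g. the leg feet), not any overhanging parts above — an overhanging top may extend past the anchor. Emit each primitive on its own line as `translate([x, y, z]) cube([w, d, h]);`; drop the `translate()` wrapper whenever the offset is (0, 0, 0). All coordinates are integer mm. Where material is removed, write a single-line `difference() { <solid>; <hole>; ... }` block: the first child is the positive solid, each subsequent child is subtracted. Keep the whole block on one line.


difference() { translate([496, 241, 0]) cube([3202, 108, 2490]); translate([918, 241, 835]) cube([628, 108, 1271]); }


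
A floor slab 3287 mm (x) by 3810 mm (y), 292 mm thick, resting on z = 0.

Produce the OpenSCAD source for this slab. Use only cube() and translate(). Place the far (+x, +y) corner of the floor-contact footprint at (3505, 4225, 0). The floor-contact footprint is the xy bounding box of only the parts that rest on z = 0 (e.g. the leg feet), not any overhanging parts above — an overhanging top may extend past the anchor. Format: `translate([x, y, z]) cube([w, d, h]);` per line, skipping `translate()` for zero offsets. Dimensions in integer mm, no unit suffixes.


translate([218, 415, 0]) cube([3287, 3810, 292]);


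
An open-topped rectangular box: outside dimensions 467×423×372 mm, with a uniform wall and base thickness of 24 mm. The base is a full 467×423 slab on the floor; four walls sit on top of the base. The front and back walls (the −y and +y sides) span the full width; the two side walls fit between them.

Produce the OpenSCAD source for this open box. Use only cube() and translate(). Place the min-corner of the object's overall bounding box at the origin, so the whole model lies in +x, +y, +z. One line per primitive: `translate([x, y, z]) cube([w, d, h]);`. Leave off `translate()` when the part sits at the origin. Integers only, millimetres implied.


cube([467, 423, 24]);
translate([0, 0, 24]) cube([467, 24, 348]);
translate([0, 399, 24]) cube([467, 24, 348]);
translate([0, 24, 24]) cube([24, 375, 348]);
translate([443, 24, 24]) cube([24, 375, 348]);


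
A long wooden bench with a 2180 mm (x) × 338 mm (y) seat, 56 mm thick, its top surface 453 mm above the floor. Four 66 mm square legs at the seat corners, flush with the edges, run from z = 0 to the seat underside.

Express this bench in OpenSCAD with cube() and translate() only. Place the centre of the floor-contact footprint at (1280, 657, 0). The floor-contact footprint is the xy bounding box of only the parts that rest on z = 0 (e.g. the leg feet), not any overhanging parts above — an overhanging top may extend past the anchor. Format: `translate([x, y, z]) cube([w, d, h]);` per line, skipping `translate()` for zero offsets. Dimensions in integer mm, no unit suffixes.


translate([190, 488, 397]) cube([2180, 338, 56]);
translate([190, 488, 0]) cube([66, 66, 397]);
translate([190, 760, 0]) cube([66, 66, 397]);
translate([2304, 488, 0]) cube([66, 66, 397]);
translate([2304, 760, 0]) cube([66, 66, 397]);


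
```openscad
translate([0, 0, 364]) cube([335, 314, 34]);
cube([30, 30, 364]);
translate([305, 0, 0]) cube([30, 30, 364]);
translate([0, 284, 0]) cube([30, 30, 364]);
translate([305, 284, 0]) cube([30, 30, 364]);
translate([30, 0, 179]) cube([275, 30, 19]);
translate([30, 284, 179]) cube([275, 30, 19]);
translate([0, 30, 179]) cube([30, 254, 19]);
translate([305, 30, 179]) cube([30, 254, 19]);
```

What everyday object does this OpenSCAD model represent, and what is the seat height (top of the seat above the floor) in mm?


A stool. The seat height is 398 mm.

A 335×314×34 slab at z = 364 on four corner posts — a stool. The seat top is 364 + 34 = 398 mm.


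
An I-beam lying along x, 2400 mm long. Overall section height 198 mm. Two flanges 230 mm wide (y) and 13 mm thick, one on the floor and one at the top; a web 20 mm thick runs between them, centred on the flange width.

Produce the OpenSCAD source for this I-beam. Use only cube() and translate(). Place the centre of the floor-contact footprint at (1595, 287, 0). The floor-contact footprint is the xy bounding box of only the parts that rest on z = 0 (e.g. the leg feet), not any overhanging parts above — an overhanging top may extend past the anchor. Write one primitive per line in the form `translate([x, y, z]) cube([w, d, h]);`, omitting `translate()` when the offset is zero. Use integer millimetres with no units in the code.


translate([395, 172, 0]) cube([2400, 230, 13]);
translate([395, 277, 13]) cube([2400, 20, 172]);
translate([395, 172, 185]) cube([2400, 230, 13]);


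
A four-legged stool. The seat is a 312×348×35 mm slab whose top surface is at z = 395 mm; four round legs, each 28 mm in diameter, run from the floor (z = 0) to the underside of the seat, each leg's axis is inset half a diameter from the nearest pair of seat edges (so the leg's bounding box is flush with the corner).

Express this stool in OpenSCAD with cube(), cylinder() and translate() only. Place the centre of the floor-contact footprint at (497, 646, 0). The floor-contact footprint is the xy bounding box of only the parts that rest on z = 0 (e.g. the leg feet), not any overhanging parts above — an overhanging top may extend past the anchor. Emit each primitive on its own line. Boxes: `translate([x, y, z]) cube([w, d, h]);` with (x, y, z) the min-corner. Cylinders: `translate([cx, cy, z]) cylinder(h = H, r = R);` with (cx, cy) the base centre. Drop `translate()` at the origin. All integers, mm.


translate([341, 472, 360]) cube([312, 348, 35]);
translate([355, 486, 0]) cylinder(h = 360, r = 14);
translate([639, 486, 0]) cylinder(h = 360, r = 14);
translate([355, 806, 0]) cylinder(h = 360, r = 14);
translate([639, 806, 0]) cylinder(h = 360, r = 14);


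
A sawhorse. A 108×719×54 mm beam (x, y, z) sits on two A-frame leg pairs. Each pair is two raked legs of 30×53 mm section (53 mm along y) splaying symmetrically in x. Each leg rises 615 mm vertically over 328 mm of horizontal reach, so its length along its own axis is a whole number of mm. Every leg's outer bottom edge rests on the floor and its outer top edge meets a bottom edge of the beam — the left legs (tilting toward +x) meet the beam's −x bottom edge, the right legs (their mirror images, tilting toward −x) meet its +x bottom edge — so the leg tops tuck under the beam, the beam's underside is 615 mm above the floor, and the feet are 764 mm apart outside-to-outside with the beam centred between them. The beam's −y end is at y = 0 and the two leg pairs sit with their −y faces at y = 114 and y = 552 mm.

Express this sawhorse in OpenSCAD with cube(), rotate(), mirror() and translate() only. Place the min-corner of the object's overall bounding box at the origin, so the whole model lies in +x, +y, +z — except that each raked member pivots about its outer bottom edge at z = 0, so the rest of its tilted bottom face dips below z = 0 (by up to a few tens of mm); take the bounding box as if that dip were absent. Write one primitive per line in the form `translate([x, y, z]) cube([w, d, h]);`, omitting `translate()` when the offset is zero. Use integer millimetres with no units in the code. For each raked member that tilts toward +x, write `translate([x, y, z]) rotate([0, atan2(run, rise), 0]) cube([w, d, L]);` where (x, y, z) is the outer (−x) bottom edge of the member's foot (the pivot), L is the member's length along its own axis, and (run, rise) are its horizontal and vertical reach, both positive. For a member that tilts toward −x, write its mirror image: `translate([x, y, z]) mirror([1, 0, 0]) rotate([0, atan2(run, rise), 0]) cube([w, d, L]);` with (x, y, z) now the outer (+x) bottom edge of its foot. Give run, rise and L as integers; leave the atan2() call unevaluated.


translate([328, 0, 615]) cube([108, 719, 54]);
translate([0, 114, 0]) rotate([0, atan2(328, 615), 0]) cube([30, 53, 697]);
translate([764, 114, 0]) mirror([1, 0, 0]) rotate([0, atan2(328, 615), 0]) cube([30, 53, 697]);
translate([0, 552, 0]) rotate([0, atan2(328, 615), 0]) cube([30, 53, 697]);
translate([764, 552, 0]) mirror([1, 0, 0]) rotate([0, atan2(328, 615), 0]) cube([30, 53, 697]);


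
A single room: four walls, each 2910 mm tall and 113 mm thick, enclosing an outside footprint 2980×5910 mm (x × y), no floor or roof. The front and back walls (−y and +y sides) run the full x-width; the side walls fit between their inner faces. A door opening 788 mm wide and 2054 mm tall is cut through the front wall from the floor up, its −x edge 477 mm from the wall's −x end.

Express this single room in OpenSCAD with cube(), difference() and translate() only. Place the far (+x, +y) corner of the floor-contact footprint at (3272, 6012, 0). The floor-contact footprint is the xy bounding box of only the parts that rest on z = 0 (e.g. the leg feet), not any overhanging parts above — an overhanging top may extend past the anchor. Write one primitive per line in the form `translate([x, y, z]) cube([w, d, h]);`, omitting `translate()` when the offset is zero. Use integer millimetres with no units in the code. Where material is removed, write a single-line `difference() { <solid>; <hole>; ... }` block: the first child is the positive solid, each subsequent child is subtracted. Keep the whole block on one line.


difference() { translate([292, 102, 0]) cube([2980, 113, 2910]); translate([769, 102, 0]) cube([788, 113, 2054]); }
translate([292, 5899, 0]) cube([2980, 113, 2910]);
translate([292, 215, 0]) cube([113, 5684, 2910]);
translate([3159, 215, 0]) cube([113, 5684, 2910]);


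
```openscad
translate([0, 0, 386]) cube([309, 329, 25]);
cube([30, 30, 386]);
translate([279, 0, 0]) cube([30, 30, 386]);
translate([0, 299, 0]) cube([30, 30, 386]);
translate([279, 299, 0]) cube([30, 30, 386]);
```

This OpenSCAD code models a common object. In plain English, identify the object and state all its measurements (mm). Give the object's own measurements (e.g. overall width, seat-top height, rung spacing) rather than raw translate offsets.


A simple wooden stool: a rectangular seat 309 mm (x) by 329 mm (y), 25 mm thick, top face at z = 411 mm, on four square legs, each 30×30 mm in cross-section. The legs rest on z = 0, each flush with a corner of the seat.


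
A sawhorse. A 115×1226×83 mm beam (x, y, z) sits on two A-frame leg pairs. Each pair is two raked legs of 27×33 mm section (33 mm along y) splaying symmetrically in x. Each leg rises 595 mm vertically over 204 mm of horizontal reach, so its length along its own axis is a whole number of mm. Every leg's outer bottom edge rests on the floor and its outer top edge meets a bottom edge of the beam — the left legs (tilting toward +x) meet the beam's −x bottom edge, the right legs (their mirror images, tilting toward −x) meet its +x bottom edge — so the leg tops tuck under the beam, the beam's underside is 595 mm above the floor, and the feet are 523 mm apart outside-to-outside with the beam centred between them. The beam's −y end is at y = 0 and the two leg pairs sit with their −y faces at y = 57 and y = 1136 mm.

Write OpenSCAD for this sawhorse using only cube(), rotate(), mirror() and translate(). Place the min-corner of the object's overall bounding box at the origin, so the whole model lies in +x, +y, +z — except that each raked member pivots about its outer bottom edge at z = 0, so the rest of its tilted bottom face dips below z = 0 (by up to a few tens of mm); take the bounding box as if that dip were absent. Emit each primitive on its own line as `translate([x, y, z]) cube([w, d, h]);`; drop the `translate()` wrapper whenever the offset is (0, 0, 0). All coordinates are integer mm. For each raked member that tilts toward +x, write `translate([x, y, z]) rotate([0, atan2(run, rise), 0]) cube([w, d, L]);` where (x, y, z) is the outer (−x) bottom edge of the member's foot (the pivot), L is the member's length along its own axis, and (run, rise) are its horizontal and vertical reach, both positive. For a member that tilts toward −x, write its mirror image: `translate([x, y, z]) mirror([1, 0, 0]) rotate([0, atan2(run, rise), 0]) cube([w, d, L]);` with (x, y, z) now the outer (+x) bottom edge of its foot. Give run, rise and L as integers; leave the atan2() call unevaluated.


// leg length = √(204² + 595²) = 629
// right-leg outer foot x = 2·204 + 115 = 523
// beam min-corner = (204, 0, 595)
translate([204, 0, 595]) cube([115, 1226, 83]);
translate([0, 57, 0]) rotate([0, atan2(204, 595), 0]) cube([27, 33, 629]);
translate([523, 57, 0]) mirror([1, 0, 0]) rotate([0, atan2(204, 595), 0]) cube([27, 33, 629]);
translate([0, 1136, 0]) rotate([0, atan2(204, 595), 0]) cube([27, 33, 629]);
translate([523, 1136, 0]) mirror([1, 0, 0]) rotate([0, atan2(204, 595), 0]) cube([27, 33, 629]);


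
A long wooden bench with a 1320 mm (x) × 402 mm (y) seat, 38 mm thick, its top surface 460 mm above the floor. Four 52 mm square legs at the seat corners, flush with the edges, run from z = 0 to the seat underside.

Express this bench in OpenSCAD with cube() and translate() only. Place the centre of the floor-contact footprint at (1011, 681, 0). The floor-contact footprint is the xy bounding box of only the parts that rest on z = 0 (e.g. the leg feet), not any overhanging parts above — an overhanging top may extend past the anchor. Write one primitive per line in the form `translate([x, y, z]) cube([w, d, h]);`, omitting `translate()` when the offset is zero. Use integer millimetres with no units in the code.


translate([351, 480, 422]) cube([1320, 402, 38]);
translate([351, 480, 0]) cube([52, 52, 422]);
translate([351, 830, 0]) cube([52, 52, 422]);
translate([1619, 480, 0]) cube([52, 52, 422]);
translate([1619, 830, 0]) cube([52, 52, 422]);


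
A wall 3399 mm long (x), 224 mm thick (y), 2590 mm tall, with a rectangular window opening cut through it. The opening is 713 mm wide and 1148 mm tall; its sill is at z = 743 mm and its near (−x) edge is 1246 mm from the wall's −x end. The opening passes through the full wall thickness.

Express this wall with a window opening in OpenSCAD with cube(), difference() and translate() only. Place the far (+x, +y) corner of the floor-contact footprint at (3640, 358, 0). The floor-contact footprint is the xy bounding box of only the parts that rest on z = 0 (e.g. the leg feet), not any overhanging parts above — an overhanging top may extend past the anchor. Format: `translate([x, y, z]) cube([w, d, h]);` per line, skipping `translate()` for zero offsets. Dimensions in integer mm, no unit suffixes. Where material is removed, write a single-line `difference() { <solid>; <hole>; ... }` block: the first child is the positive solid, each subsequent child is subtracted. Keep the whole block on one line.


difference() { translate([241, 134, 0]) cube([3399, 224, 2590]); translate([1487, 134, 743]) cube([713, 224, 1148]); }


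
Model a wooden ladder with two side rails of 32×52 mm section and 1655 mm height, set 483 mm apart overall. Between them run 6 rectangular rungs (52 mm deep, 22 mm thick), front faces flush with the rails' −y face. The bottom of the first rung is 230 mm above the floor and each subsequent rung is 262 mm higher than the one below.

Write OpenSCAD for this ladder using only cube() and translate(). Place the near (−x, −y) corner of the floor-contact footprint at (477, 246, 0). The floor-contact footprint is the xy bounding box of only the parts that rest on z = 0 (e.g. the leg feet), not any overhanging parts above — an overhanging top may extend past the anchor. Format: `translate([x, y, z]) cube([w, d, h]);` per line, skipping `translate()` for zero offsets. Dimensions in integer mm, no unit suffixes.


// rung span = 483 - 2*32 = 419
// rung[k] z = 230 + k*262
translate([477, 246, 0]) cube([32, 52, 1655]);
translate([928, 246, 0]) cube([32, 52, 1655]);
translate([509, 246, 230]) cube([419, 52, 22]);
translate([509, 246, 492]) cube([419, 52, 22]);
translate([509, 246, 754]) cube([419, 52, 22]);
translate([509, 246, 1016]) cube([419, 52, 22]);
translate([509, 246, 1278]) cube([419, 52, 22]);
translate([509, 246, 1540]) cube([419, 52, 22]);


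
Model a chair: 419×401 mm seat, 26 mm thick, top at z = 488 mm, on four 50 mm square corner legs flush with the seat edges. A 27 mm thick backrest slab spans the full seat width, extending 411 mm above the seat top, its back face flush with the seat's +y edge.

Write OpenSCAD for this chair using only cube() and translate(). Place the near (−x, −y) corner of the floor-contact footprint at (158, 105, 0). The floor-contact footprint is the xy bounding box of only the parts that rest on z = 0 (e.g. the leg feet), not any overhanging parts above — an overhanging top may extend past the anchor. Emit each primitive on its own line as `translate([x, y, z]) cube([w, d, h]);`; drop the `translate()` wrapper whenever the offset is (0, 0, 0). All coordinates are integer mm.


translate([158, 105, 462]) cube([419, 401, 26]);
translate([158, 105, 0]) cube([50, 50, 462]);
translate([527, 105, 0]) cube([50, 50, 462]);
translate([158, 456, 0]) cube([50, 50, 462]);
translate([527, 456, 0]) cube([50, 50, 462]);
translate([158, 479, 488]) cube([419, 27, 411]);


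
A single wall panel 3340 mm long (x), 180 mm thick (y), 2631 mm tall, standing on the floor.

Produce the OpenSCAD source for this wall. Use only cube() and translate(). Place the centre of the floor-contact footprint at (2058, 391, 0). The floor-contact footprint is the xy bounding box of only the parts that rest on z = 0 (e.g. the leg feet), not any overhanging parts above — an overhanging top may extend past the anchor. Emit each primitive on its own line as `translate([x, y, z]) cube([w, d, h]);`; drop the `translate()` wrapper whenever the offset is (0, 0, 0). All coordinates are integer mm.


translate([388, 301, 0]) cube([3340, 180, 2631]);


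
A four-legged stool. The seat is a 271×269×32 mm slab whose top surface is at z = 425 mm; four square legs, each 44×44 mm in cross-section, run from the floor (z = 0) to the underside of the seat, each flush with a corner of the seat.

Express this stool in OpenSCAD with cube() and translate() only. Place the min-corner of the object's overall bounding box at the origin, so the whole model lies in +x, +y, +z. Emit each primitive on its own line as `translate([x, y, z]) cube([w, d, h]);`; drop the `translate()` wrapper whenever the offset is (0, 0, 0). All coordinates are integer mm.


translate([0, 0, 393]) cube([271, 269, 32]);
cube([44, 44, 393]);
translate([227, 0, 0]) cube([44, 44, 393]);
translate([0, 225, 0]) cube([44, 44, 393]);
translate([227, 225, 0]) cube([44, 44, 393]);


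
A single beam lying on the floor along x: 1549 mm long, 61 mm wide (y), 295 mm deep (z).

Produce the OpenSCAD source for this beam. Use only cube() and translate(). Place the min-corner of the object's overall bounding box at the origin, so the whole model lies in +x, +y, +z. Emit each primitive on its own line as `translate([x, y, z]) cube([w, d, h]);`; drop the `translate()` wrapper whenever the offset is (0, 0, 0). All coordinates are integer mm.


cube([1549, 61, 295]);


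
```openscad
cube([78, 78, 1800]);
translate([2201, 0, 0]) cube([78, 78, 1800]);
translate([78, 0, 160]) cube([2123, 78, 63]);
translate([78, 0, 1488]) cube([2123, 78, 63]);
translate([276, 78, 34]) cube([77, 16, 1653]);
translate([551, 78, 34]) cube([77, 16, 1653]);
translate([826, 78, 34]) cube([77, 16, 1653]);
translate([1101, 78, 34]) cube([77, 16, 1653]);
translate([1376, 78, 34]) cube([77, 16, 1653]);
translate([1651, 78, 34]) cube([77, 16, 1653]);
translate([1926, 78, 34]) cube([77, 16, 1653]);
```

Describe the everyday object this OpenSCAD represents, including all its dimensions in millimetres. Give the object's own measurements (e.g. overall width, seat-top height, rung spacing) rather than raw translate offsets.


A fence section. Two 78×78 mm posts, 1800 mm tall, stand on the floor with a clear span of 2123 mm between their inner faces. Two horizontal rails of 78×63 mm section span the gap between the posts with their undersides at z = 160 mm and z = 1488 mm, flush with the posts' −y face. 7 pickets, each 77 mm wide, 16 mm thick and 1653 mm tall, are fixed to the +y face of the rails with their bottoms at z = 34 mm, spaced across the span with a 198 mm gap after the −x post and between neighbouring pickets and before the +x post.
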